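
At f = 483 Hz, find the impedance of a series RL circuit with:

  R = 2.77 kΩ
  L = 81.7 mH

Step 1 — Angular frequency: ω = 2π·f = 2π·483 = 3035 rad/s.
Step 2 — Component impedances:
  R: Z = R = 2770 Ω
  L: Z = jωL = j·3035·0.0817 = 0 + j247.9 Ω
Step 3 — Series combination: Z_total = R + L = 2770 + j247.9 Ω = 2781∠5.1° Ω.

Z = 2770 + j247.9 Ω = 2781∠5.1° Ω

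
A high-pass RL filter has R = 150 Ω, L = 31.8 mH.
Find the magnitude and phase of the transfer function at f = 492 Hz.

Step 1 — Angular frequency: ω = 2π·492 = 3091 rad/s.
Step 2 — Transfer function: H(jω) = jωL/(R + jωL).
Step 3 — Numerator jωL = j·98.3; denominator R + jωL = 150 + j98.3.
Step 4 — H = 0.3005 + j0.4585.
Step 5 — Magnitude: |H| = 0.5481 (-5.2 dB); phase: φ = 56.8°.

|H| = 0.5481 (-5.2 dB), φ = 56.8°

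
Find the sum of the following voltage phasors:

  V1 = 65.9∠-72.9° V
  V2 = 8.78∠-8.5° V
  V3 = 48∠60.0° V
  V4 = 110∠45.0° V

Step 1 — Convert each phasor to rectangular form:
  V1 = 65.9·(cos(-72.9°) + j·sin(-72.9°)) = 19.38 - j62.99 V
  V2 = 8.78·(cos(-8.5°) + j·sin(-8.5°)) = 8.684 - j1.298 V
  V3 = 48·(cos(60.0°) + j·sin(60.0°)) = 24 + j41.57 V
  V4 = 110·(cos(45.0°) + j·sin(45.0°)) = 77.78 + j77.78 V
Step 2 — Sum components: V_total = 129.8 + j55.07 V.
Step 3 — Convert to polar: |V_total| = 141 V, ∠V_total = 23.0°.

V_total = 141∠23.0° V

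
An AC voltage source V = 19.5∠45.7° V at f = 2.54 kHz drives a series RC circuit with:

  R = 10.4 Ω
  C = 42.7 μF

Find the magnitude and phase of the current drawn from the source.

Step 1 — Angular frequency: ω = 2π·f = 2π·2540 = 1.596e+04 rad/s.
Step 2 — Component impedances:
  R: Z = R = 10.4 Ω
  C: Z = 1/(jωC) = -j/(ω·C) = 0 - j1.467 Ω
Step 3 — Series combination: Z_total = R + C = 10.4 - j1.467 Ω = 10.5∠-8.0° Ω.
Step 4 — Source phasor: V = 19.5∠45.7° V = 13.62 + j13.96 V.
Step 5 — Ohm's law: I = V / Z_total = (13.62 + j13.96) / (10.4 - j1.467) = 1.098 + j1.497 A.
Step 6 — Convert to polar: |I| = 1.857 A, ∠I = 53.7°.

I = 1.857∠53.7° A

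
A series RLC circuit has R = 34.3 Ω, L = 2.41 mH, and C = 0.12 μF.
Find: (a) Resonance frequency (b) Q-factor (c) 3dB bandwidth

Step 1 — Resonance: ω₀ = 1/√(LC) = 1/√(0.00241·1.2e-07) = 5.88e+04 rad/s.
Step 2 — f₀ = ω₀/(2π) = 9359 Hz.
Step 3 — Series Q: Q = ω₀L/R = 5.88e+04·0.00241/34.3 = 4.132.
Step 4 — Bandwidth: Δω = ω₀/Q = 1.423e+04 rad/s; BW = Δω/(2π) = 2265 Hz.

(a) f₀ = 9359 Hz  (b) Q = 4.132  (c) BW = 2265 Hz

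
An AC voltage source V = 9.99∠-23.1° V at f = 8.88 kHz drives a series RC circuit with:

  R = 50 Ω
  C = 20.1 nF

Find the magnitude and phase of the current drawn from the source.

Step 1 — Angular frequency: ω = 2π·f = 2π·8880 = 5.579e+04 rad/s.
Step 2 — Component impedances:
  R: Z = R = 50 Ω
  C: Z = 1/(jωC) = -j/(ω·C) = 0 - j891.7 Ω
Step 3 — Series combination: Z_total = R + C = 50 - j891.7 Ω = 893.1∠-86.8° Ω.
Step 4 — Source phasor: V = 9.99∠-23.1° V = 9.189 - j3.919 V.
Step 5 — Ohm's law: I = V / Z_total = (9.189 - j3.919) / (50 - j891.7) = 0.004958 + j0.01003 A.
Step 6 — Convert to polar: |I| = 0.01119 A, ∠I = 63.7°.

I = 0.01119∠63.7° A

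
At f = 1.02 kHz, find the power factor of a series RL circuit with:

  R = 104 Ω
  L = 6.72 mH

Step 1 — Angular frequency: ω = 2π·f = 2π·1020 = 6409 rad/s.
Step 2 — Component impedances:
  R: Z = R = 104 Ω
  L: Z = jωL = j·6409·0.00672 = 0 + j43.07 Ω
Step 3 — Series combination: Z_total = R + L = 104 + j43.07 Ω = 112.6∠22.5° Ω.
Step 4 — Power factor: PF = cos(φ) = Re(Z)/|Z| = 104/112.565 = 0.9239.
Step 5 — Type: Im(Z) = 43.07 ⇒ lagging (phase φ = 22.5°).

PF = 0.9239 (lagging, φ = 22.5°)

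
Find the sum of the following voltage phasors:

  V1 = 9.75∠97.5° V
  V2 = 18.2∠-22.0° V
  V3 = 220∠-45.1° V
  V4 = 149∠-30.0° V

Step 1 — Convert each phasor to rectangular form:
  V1 = 9.75·(cos(97.5°) + j·sin(97.5°)) = -1.273 + j9.667 V
  V2 = 18.2·(cos(-22.0°) + j·sin(-22.0°)) = 16.87 - j6.818 V
  V3 = 220·(cos(-45.1°) + j·sin(-45.1°)) = 155.3 - j155.8 V
  V4 = 149·(cos(-30.0°) + j·sin(-30.0°)) = 129 - j74.5 V
Step 2 — Sum components: V_total = 299.9 - j227.5 V.
Step 3 — Convert to polar: |V_total| = 376.4 V, ∠V_total = -37.2°.

V_total = 376.4∠-37.2° V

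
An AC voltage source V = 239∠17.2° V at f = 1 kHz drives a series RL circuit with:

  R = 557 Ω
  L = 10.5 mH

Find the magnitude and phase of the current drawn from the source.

Step 1 — Angular frequency: ω = 2π·f = 2π·1000 = 6283 rad/s.
Step 2 — Component impedances:
  R: Z = R = 557 Ω
  L: Z = jωL = j·6283·0.0105 = 0 + j65.97 Ω
Step 3 — Series combination: Z_total = R + L = 557 + j65.97 Ω = 560.9∠6.8° Ω.
Step 4 — Source phasor: V = 239∠17.2° V = 228.3 + j70.67 V.
Step 5 — Ohm's law: I = V / Z_total = (228.3 + j70.67) / (557 + j65.97) = 0.419 + j0.07725 A.
Step 6 — Convert to polar: |I| = 0.4261 A, ∠I = 10.4°.

I = 0.4261∠10.4° A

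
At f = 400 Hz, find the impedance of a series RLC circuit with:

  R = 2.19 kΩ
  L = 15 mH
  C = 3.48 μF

Step 1 — Angular frequency: ω = 2π·f = 2π·400 = 2513 rad/s.
Step 2 — Component impedances:
  R: Z = R = 2190 Ω
  L: Z = jωL = j·2513·0.015 = 0 + j37.7 Ω
  C: Z = 1/(jωC) = -j/(ω·C) = 0 - j114.3 Ω
Step 3 — Series combination: Z_total = R + L + C = 2190 - j76.64 Ω = 2191∠-2.0° Ω.

Z = 2190 - j76.64 Ω = 2191∠-2.0° Ω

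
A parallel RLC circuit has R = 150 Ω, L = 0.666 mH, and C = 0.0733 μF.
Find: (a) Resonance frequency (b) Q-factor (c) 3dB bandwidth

Step 1 — Resonance: ω₀ = 1/√(LC) = 1/√(0.000666·7.33e-08) = 1.431e+05 rad/s.
Step 2 — f₀ = ω₀/(2π) = 2.278e+04 Hz.
Step 3 — Parallel Q: Q = R/(ω₀L) = 150/(1.431e+05·0.000666) = 1.574.
Step 4 — Bandwidth: Δω = ω₀/Q = 9.095e+04 rad/s; BW = Δω/(2π) = 1.448e+04 Hz.

(a) f₀ = 2.278e+04 Hz  (b) Q = 1.574  (c) BW = 1.448e+04 Hz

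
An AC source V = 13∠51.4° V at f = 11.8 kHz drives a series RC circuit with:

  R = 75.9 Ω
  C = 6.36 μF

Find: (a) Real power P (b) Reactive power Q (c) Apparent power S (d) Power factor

Step 1 — Angular frequency: ω = 2π·f = 2π·1.18e+04 = 7.414e+04 rad/s.
Step 2 — Component impedances:
  R: Z = R = 75.9 Ω
  C: Z = 1/(jωC) = -j/(ω·C) = 0 - j2.121 Ω
Step 3 — Series combination: Z_total = R + C = 75.9 - j2.121 Ω = 75.93∠-1.6° Ω.
Step 4 — Source phasor: V = 13∠51.4° V = 8.11 + j10.16 V.
Step 5 — Current: I = V / Z = 0.103 + j0.1367 A = 0.1712∠53.0° A.
Step 6 — Complex power: S = V·I* = 2.225 - j0.06216 VA.
Step 7 — Real power: P = Re(S) = 2.225 W.
Step 8 — Reactive power: Q = Im(S) = -0.06216 VAR.
Step 9 — Apparent power: |S| = 2.226 VA.
Step 10 — Power factor: PF = P/|S| = 0.9996 (leading).

(a) P = 2.225 W  (b) Q = -0.06216 VAR  (c) S = 2.226 VA  (d) PF = 0.9996 (leading)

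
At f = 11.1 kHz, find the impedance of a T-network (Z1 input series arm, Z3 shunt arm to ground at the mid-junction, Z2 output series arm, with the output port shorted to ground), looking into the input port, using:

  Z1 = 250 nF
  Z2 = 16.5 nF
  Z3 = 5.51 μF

Step 1 — Angular frequency: ω = 2π·f = 2π·1.11e+04 = 6.974e+04 rad/s.
Step 2 — Component impedances:
  Z1: Z = 1/(jωC) = -j/(ω·C) = 0 - j57.35 Ω
  Z2: Z = 1/(jωC) = -j/(ω·C) = 0 - j869 Ω
  Z3: Z = 1/(jωC) = -j/(ω·C) = 0 - j2.602 Ω
Step 3 — With the output port shorted to ground, the output series arm Z2 runs from the junction to ground; the shunt arm Z3 also runs from the junction to ground. They appear in parallel: Z3 || Z2 = 0 - j2.594 Ω.
Step 4 — Series with input arm Z1: Z_in = Z1 + (Z3 || Z2) = 0 - j59.95 Ω = 59.95∠-90.0° Ω.

Z = 0 - j59.95 Ω = 59.95∠-90.0° Ω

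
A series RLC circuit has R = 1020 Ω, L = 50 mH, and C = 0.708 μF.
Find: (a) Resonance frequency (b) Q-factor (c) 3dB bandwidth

Step 1 — Resonance condition Im(Z)=0 gives ω₀ = 1/√(LC).
Step 2 — ω₀ = 1/√(0.05·7.08e-07) = 5315 rad/s.
Step 3 — f₀ = ω₀/(2π) = 845.9 Hz.
Step 4 — Series Q: Q = ω₀L/R = 5315·0.05/1020 = 0.2605.
Step 5 — 3dB bandwidth: Δω = ω₀/Q = 2.04e+04 rad/s; BW = Δω/(2π) = 3247 Hz.

(a) f₀ = 845.9 Hz  (b) Q = 0.2605  (c) BW = 3247 Hz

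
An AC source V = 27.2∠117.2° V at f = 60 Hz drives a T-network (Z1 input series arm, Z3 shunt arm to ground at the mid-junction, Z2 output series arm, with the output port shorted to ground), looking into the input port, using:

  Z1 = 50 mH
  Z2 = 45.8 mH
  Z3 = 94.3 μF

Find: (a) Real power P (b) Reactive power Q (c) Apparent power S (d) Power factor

Step 1 — Angular frequency: ω = 2π·f = 2π·60 = 377 rad/s.
Step 2 — Component impedances:
  Z1: Z = jωL = j·377·0.05 = 0 + j18.85 Ω
  Z2: Z = jωL = j·377·0.0458 = 0 + j17.27 Ω
  Z3: Z = 1/(jωC) = -j/(ω·C) = 0 - j28.13 Ω
Step 3 — With the output port shorted to ground, the output series arm Z2 runs from the junction to ground; the shunt arm Z3 also runs from the junction to ground. They appear in parallel: Z3 || Z2 = 0 + j44.71 Ω.
Step 4 — Series with input arm Z1: Z_in = Z1 + (Z3 || Z2) = 0 + j63.56 Ω = 63.56∠90.0° Ω.
Step 5 — Source phasor: V = 27.2∠117.2° V = -12.43 + j24.19 V.
Step 6 — Current: I = V / Z = 0.3806 + j0.1956 A = 0.4279∠27.2° A.
Step 7 — Complex power: S = V·I* = 0 + j11.64 VA.
Step 8 — Real power: P = Re(S) = 0 W.
Step 9 — Reactive power: Q = Im(S) = 11.64 VAR.
Step 10 — Apparent power: |S| = 11.64 VA.
Step 11 — Power factor: PF = P/|S| = 0 (lagging).

(a) P = 0 W  (b) Q = 11.64 VAR  (c) S = 11.64 VA  (d) PF = 0 (lagging)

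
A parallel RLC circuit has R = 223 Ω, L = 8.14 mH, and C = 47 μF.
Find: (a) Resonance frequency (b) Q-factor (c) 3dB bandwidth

Step 1 — Resonance: ω₀ = 1/√(LC) = 1/√(0.00814·4.7e-05) = 1617 rad/s.
Step 2 — f₀ = ω₀/(2π) = 257.3 Hz.
Step 3 — Parallel Q: Q = R/(ω₀L) = 223/(1617·0.00814) = 16.95.
Step 4 — Bandwidth: Δω = ω₀/Q = 95.41 rad/s; BW = Δω/(2π) = 15.19 Hz.

(a) f₀ = 257.3 Hz  (b) Q = 16.95  (c) BW = 15.19 Hz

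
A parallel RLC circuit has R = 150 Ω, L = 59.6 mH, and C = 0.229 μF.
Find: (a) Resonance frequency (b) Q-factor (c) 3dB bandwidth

Step 1 — Resonance: ω₀ = 1/√(LC) = 1/√(0.0596·2.29e-07) = 8560 rad/s.
Step 2 — f₀ = ω₀/(2π) = 1362 Hz.
Step 3 — Parallel Q: Q = R/(ω₀L) = 150/(8560·0.0596) = 0.294.
Step 4 — Bandwidth: Δω = ω₀/Q = 2.911e+04 rad/s; BW = Δω/(2π) = 4633 Hz.

(a) f₀ = 1362 Hz  (b) Q = 0.294  (c) BW = 4633 Hz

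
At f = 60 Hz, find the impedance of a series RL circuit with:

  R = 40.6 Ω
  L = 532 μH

Step 1 — Angular frequency: ω = 2π·f = 2π·60 = 377 rad/s.
Step 2 — Component impedances:
  R: Z = R = 40.6 Ω
  L: Z = jωL = j·377·0.000532 = 0 + j0.2006 Ω
Step 3 — Series combination: Z_total = R + L = 40.6 + j0.2006 Ω = 40.6∠0.3° Ω.

Z = 40.6 + j0.2006 Ω = 40.6∠0.3° Ω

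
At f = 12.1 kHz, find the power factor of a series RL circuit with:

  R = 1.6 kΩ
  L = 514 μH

Step 1 — Angular frequency: ω = 2π·f = 2π·1.21e+04 = 7.603e+04 rad/s.
Step 2 — Component impedances:
  R: Z = R = 1600 Ω
  L: Z = jωL = j·7.603e+04·0.000514 = 0 + j39.08 Ω
Step 3 — Series combination: Z_total = R + L = 1600 + j39.08 Ω = 1600∠1.4° Ω.
Step 4 — Power factor: PF = cos(φ) = Re(Z)/|Z| = 1600/1600.5 = 0.9997.
Step 5 — Type: Im(Z) = 39.08 ⇒ lagging (phase φ = 1.4°).

PF = 0.9997 (lagging, φ = 1.4°)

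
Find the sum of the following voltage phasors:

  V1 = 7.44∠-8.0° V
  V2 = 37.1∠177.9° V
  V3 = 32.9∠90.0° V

Step 1 — Convert each phasor to rectangular form:
  V1 = 7.44·(cos(-8.0°) + j·sin(-8.0°)) = 7.368 - j1.035 V
  V2 = 37.1·(cos(177.9°) + j·sin(177.9°)) = -37.08 + j1.359 V
  V3 = 32.9·(cos(90.0°) + j·sin(90.0°)) = 0 + j32.9 V
Step 2 — Sum components: V_total = -29.71 + j33.22 V.
Step 3 — Convert to polar: |V_total| = 44.57 V, ∠V_total = 131.8°.

V_total = 44.57∠131.8° V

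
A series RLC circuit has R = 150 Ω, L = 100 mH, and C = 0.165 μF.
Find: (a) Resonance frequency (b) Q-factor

Step 1 — Resonance condition Im(Z)=0 gives ω₀ = 1/√(LC).
Step 2 — ω₀ = 1/√(0.1·1.65e-07) = 7785 rad/s.
Step 3 — f₀ = ω₀/(2π) = 1239 Hz.
Step 4 — Series Q: Q = ω₀L/R = 7785·0.1/150 = 5.19.

(a) f₀ = 1239 Hz  (b) Q = 5.19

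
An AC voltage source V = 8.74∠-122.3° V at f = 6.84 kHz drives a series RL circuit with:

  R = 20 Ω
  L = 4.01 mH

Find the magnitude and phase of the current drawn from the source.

Step 1 — Angular frequency: ω = 2π·f = 2π·6840 = 4.298e+04 rad/s.
Step 2 — Component impedances:
  R: Z = R = 20 Ω
  L: Z = jωL = j·4.298e+04·0.00401 = 0 + j172.3 Ω
Step 3 — Series combination: Z_total = R + L = 20 + j172.3 Ω = 173.5∠83.4° Ω.
Step 4 — Source phasor: V = 8.74∠-122.3° V = -4.67 - j7.388 V.
Step 5 — Ohm's law: I = V / Z_total = (-4.67 - j7.388) / (20 + j172.3) = -0.0454 + j0.02183 A.
Step 6 — Convert to polar: |I| = 0.05038 A, ∠I = 154.3°.

I = 0.05038∠154.3° A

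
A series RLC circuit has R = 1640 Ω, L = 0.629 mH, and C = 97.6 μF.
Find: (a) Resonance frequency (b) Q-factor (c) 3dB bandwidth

Step 1 — Resonance: ω₀ = 1/√(LC) = 1/√(0.000629·9.76e-05) = 4036 rad/s.
Step 2 — f₀ = ω₀/(2π) = 642.3 Hz.
Step 3 — Series Q: Q = ω₀L/R = 4036·0.000629/1640 = 0.001548.
Step 4 — Bandwidth: Δω = ω₀/Q = 2.607e+06 rad/s; BW = Δω/(2π) = 4.15e+05 Hz.

(a) f₀ = 642.3 Hz  (b) Q = 0.001548  (c) BW = 4.15e+05 Hz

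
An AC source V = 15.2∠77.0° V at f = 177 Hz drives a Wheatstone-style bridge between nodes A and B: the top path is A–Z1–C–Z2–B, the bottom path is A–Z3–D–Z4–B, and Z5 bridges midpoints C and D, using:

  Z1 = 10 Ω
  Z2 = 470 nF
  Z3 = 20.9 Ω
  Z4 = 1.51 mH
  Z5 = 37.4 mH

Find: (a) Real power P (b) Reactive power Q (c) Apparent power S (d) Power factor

Step 1 — Angular frequency: ω = 2π·f = 2π·177 = 1112 rad/s.
Step 2 — Component impedances:
  Z1: Z = R = 10 Ω
  Z2: Z = 1/(jωC) = -j/(ω·C) = 0 - j1913 Ω
  Z3: Z = R = 20.9 Ω
  Z4: Z = jωL = j·1112·0.00151 = 0 + j1.679 Ω
  Z5: Z = jωL = j·1112·0.0374 = 0 + j41.59 Ω
Step 3 — Bridge requires nodal analysis (the Z5 bridge couples midpoints C and D, so the two paths cannot be reduced to a simple series/parallel combination). Setting node B to ground and injecting 1 A at node A, the 3-node admittance system at A, C, D solves to V_A = Z_AB = 16.04 + j8.421 Ω = 18.11∠27.7° Ω.
Step 4 — Source phasor: V = 15.2∠77.0° V = 3.419 + j14.81 V.
Step 5 — Current: I = V / Z = 0.5472 + j0.6361 A = 0.8391∠49.3° A.
Step 6 — Complex power: S = V·I* = 11.29 + j5.929 VA.
Step 7 — Real power: P = Re(S) = 11.29 W.
Step 8 — Reactive power: Q = Im(S) = 5.929 VAR.
Step 9 — Apparent power: |S| = 12.75 VA.
Step 10 — Power factor: PF = P/|S| = 0.8854 (lagging).

(a) P = 11.29 W  (b) Q = 5.929 VAR  (c) S = 12.75 VA  (d) PF = 0.8854 (lagging)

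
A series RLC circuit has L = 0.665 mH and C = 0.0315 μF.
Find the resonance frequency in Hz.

Step 1 — Resonance condition Im(Z)=0 gives ω₀ = 1/√(LC).
Step 2 — ω₀ = 1/√(0.000665·3.15e-08) = 2.185e+05 rad/s.
Step 3 — f₀ = ω₀/(2π) = 3.477e+04 Hz.

f₀ = 3.477e+04 Hz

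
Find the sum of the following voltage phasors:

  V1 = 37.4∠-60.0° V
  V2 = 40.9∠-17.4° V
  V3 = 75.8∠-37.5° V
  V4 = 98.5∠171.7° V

Step 1 — Convert each phasor to rectangular form:
  V1 = 37.4·(cos(-60.0°) + j·sin(-60.0°)) = 18.7 - j32.39 V
  V2 = 40.9·(cos(-17.4°) + j·sin(-17.4°)) = 39.03 - j12.23 V
  V3 = 75.8·(cos(-37.5°) + j·sin(-37.5°)) = 60.14 - j46.14 V
  V4 = 98.5·(cos(171.7°) + j·sin(171.7°)) = -97.47 + j14.22 V
Step 2 — Sum components: V_total = 20.4 - j76.55 V.
Step 3 — Convert to polar: |V_total| = 79.22 V, ∠V_total = -75.1°.

V_total = 79.22∠-75.1° V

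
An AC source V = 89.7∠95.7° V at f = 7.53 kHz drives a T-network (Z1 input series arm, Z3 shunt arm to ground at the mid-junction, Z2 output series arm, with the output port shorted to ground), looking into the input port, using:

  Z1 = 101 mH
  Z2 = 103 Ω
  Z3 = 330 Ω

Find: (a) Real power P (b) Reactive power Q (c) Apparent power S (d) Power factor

Step 1 — Angular frequency: ω = 2π·f = 2π·7530 = 4.731e+04 rad/s.
Step 2 — Component impedances:
  Z1: Z = jωL = j·4.731e+04·0.101 = 0 + j4779 Ω
  Z2: Z = R = 103 Ω
  Z3: Z = R = 330 Ω
Step 3 — With the output port shorted to ground, the output series arm Z2 runs from the junction to ground; the shunt arm Z3 also runs from the junction to ground. They appear in parallel: Z3 || Z2 = 78.5 Ω.
Step 4 — Series with input arm Z1: Z_in = Z1 + (Z3 || Z2) = 78.5 + j4779 Ω = 4779∠89.1° Ω.
Step 5 — Source phasor: V = 89.7∠95.7° V = -8.909 + j89.26 V.
Step 6 — Current: I = V / Z = 0.01864 + j0.002171 A = 0.01877∠6.6° A.
Step 7 — Complex power: S = V·I* = 0.02765 + j1.683 VA.
Step 8 — Real power: P = Re(S) = 0.02765 W.
Step 9 — Reactive power: Q = Im(S) = 1.683 VAR.
Step 10 — Apparent power: |S| = 1.684 VA.
Step 11 — Power factor: PF = P/|S| = 0.01643 (lagging).

(a) P = 0.02765 W  (b) Q = 1.683 VAR  (c) S = 1.684 VA  (d) PF = 0.01643 (lagging)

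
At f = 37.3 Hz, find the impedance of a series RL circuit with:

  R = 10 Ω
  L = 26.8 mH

Step 1 — Angular frequency: ω = 2π·f = 2π·37.3 = 234.4 rad/s.
Step 2 — Component impedances:
  R: Z = R = 10 Ω
  L: Z = jωL = j·234.4·0.0268 = 0 + j6.281 Ω
Step 3 — Series combination: Z_total = R + L = 10 + j6.281 Ω = 11.81∠32.1° Ω.

Z = 10 + j6.281 Ω = 11.81∠32.1° Ω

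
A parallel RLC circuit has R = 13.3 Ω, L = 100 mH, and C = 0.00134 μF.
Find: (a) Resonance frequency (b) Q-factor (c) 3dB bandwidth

Step 1 — Resonance: ω₀ = 1/√(LC) = 1/√(0.1·1.34e-09) = 8.639e+04 rad/s.
Step 2 — f₀ = ω₀/(2π) = 1.375e+04 Hz.
Step 3 — Parallel Q: Q = R/(ω₀L) = 13.3/(8.639e+04·0.1) = 0.00154.
Step 4 — Bandwidth: Δω = ω₀/Q = 5.611e+07 rad/s; BW = Δω/(2π) = 8.93e+06 Hz.

(a) f₀ = 1.375e+04 Hz  (b) Q = 0.00154  (c) BW = 8.93e+06 Hz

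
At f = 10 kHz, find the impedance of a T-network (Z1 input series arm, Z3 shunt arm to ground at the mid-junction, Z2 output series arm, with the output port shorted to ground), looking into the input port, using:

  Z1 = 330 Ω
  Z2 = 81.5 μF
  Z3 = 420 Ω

Step 1 — Angular frequency: ω = 2π·f = 2π·1e+04 = 6.283e+04 rad/s.
Step 2 — Component impedances:
  Z1: Z = R = 330 Ω
  Z2: Z = 1/(jωC) = -j/(ω·C) = 0 - j0.1953 Ω
  Z3: Z = R = 420 Ω
Step 3 — With the output port shorted to ground, the output series arm Z2 runs from the junction to ground; the shunt arm Z3 also runs from the junction to ground. They appear in parallel: Z3 || Z2 = 9.08e-05 - j0.1953 Ω.
Step 4 — Series with input arm Z1: Z_in = Z1 + (Z3 || Z2) = 330 - j0.1953 Ω = 330∠-0.0° Ω.

Z = 330 - j0.1953 Ω = 330∠-0.0° Ω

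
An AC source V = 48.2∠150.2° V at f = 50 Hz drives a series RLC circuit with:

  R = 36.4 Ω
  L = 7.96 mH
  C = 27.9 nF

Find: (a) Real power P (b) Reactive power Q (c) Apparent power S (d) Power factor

Step 1 — Angular frequency: ω = 2π·f = 2π·50 = 314.2 rad/s.
Step 2 — Component impedances:
  R: Z = R = 36.4 Ω
  L: Z = jωL = j·314.2·0.00796 = 0 + j2.501 Ω
  C: Z = 1/(jωC) = -j/(ω·C) = 0 - j1.141e+05 Ω
Step 3 — Series combination: Z_total = R + L + C = 36.4 - j1.141e+05 Ω = 1.141e+05∠-90.0° Ω.
Step 4 — Source phasor: V = 48.2∠150.2° V = -41.83 + j23.95 V.
Step 5 — Current: I = V / Z = -0.0002101 - j0.0003666 A = 0.0004225∠-119.8° A.
Step 6 — Complex power: S = V·I* = 6.497e-06 - j0.02036 VA.
Step 7 — Real power: P = Re(S) = 6.497e-06 W.
Step 8 — Reactive power: Q = Im(S) = -0.02036 VAR.
Step 9 — Apparent power: |S| = 0.02036 VA.
Step 10 — Power factor: PF = P/|S| = 0.0003191 (leading).

(a) P = 6.497e-06 W  (b) Q = -0.02036 VAR  (c) S = 0.02036 VA  (d) PF = 0.0003191 (leading)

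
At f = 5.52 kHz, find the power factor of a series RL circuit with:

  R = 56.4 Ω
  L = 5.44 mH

Step 1 — Angular frequency: ω = 2π·f = 2π·5520 = 3.468e+04 rad/s.
Step 2 — Component impedances:
  R: Z = R = 56.4 Ω
  L: Z = jωL = j·3.468e+04·0.00544 = 0 + j188.7 Ω
Step 3 — Series combination: Z_total = R + L = 56.4 + j188.7 Ω = 196.9∠73.4° Ω.
Step 4 — Power factor: PF = cos(φ) = Re(Z)/|Z| = 56.4/196.9 = 0.2864.
Step 5 — Type: Im(Z) = 188.7 ⇒ lagging (phase φ = 73.4°).

PF = 0.2864 (lagging, φ = 73.4°)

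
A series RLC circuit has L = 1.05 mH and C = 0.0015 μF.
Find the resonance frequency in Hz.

Step 1 — Resonance condition Im(Z)=0 gives ω₀ = 1/√(LC).
Step 2 — ω₀ = 1/√(0.00105·1.5e-09) = 7.968e+05 rad/s.
Step 3 — f₀ = ω₀/(2π) = 1.268e+05 Hz.

f₀ = 1.268e+05 Hz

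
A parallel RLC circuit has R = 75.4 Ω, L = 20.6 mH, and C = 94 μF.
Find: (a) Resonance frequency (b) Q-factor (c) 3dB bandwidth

Step 1 — Resonance: ω₀ = 1/√(LC) = 1/√(0.0206·9.4e-05) = 718.6 rad/s.
Step 2 — f₀ = ω₀/(2π) = 114.4 Hz.
Step 3 — Parallel Q: Q = R/(ω₀L) = 75.4/(718.6·0.0206) = 5.093.
Step 4 — Bandwidth: Δω = ω₀/Q = 141.1 rad/s; BW = Δω/(2π) = 22.46 Hz.

(a) f₀ = 114.4 Hz  (b) Q = 5.093  (c) BW = 22.46 Hz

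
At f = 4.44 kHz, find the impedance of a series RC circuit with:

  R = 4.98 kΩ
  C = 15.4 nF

Step 1 — Angular frequency: ω = 2π·f = 2π·4440 = 2.79e+04 rad/s.
Step 2 — Component impedances:
  R: Z = R = 4980 Ω
  C: Z = 1/(jωC) = -j/(ω·C) = 0 - j2328 Ω
Step 3 — Series combination: Z_total = R + C = 4980 - j2328 Ω = 5497∠-25.1° Ω.

Z = 4980 - j2328 Ω = 5497∠-25.1° Ω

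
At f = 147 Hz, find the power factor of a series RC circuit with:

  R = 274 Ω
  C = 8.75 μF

Step 1 — Angular frequency: ω = 2π·f = 2π·147 = 923.6 rad/s.
Step 2 — Component impedances:
  R: Z = R = 274 Ω
  C: Z = 1/(jωC) = -j/(ω·C) = 0 - j123.7 Ω
Step 3 — Series combination: Z_total = R + C = 274 - j123.7 Ω = 300.6∠-24.3° Ω.
Step 4 — Power factor: PF = cos(φ) = Re(Z)/|Z| = 274/300.64 = 0.9114.
Step 5 — Type: Im(Z) = -123.7 ⇒ leading (phase φ = -24.3°).

PF = 0.9114 (leading, φ = -24.3°)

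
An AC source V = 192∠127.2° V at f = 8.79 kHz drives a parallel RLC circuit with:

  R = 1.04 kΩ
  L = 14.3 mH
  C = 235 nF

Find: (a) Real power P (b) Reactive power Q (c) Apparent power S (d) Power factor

Step 1 — Angular frequency: ω = 2π·f = 2π·8790 = 5.523e+04 rad/s.
Step 2 — Component impedances:
  R: Z = R = 1040 Ω
  L: Z = jωL = j·5.523e+04·0.0143 = 0 + j789.8 Ω
  C: Z = 1/(jωC) = -j/(ω·C) = 0 - j77.05 Ω
Step 3 — Parallel combination: 1/Z_total = 1/R + 1/L + 1/C; Z_total = 6.962 - j84.81 Ω = 85.09∠-85.3° Ω.
Step 4 — Source phasor: V = 192∠127.2° V = -116.1 + j152.9 V.
Step 5 — Current: I = V / Z = -1.903 - j1.213 A = 2.256∠-147.5° A.
Step 6 — Complex power: S = V·I* = 35.45 - j431.8 VA.
Step 7 — Real power: P = Re(S) = 35.45 W.
Step 8 — Reactive power: Q = Im(S) = -431.8 VAR.
Step 9 — Apparent power: |S| = 433.2 VA.
Step 10 — Power factor: PF = P/|S| = 0.08182 (leading).

(a) P = 35.45 W  (b) Q = -431.8 VAR  (c) S = 433.2 VA  (d) PF = 0.08182 (leading)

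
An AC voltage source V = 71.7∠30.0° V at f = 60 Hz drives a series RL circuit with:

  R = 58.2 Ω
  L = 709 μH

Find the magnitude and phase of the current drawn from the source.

Step 1 — Angular frequency: ω = 2π·f = 2π·60 = 377 rad/s.
Step 2 — Component impedances:
  R: Z = R = 58.2 Ω
  L: Z = jωL = j·377·0.000709 = 0 + j0.2673 Ω
Step 3 — Series combination: Z_total = R + L = 58.2 + j0.2673 Ω = 58.2∠0.3° Ω.
Step 4 — Source phasor: V = 71.7∠30.0° V = 62.09 + j35.85 V.
Step 5 — Ohm's law: I = V / Z_total = (62.09 + j35.85) / (58.2 + j0.2673) = 1.07 + j0.6111 A.
Step 6 — Convert to polar: |I| = 1.232 A, ∠I = 29.7°.

I = 1.232∠29.7° A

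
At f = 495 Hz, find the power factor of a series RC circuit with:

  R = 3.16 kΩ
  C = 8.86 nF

Step 1 — Angular frequency: ω = 2π·f = 2π·495 = 3110 rad/s.
Step 2 — Component impedances:
  R: Z = R = 3160 Ω
  C: Z = 1/(jωC) = -j/(ω·C) = 0 - j3.629e+04 Ω
Step 3 — Series combination: Z_total = R + C = 3160 - j3.629e+04 Ω = 3.643e+04∠-85.0° Ω.
Step 4 — Power factor: PF = cos(φ) = Re(Z)/|Z| = 3160/36427 = 0.08675.
Step 5 — Type: Im(Z) = -3.629e+04 ⇒ leading (phase φ = -85.0°).

PF = 0.08675 (leading, φ = -85.0°)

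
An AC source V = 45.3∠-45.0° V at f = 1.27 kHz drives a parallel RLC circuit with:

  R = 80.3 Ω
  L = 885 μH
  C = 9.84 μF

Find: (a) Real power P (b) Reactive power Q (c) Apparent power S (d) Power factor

Step 1 — Angular frequency: ω = 2π·f = 2π·1270 = 7980 rad/s.
Step 2 — Component impedances:
  R: Z = R = 80.3 Ω
  L: Z = jωL = j·7980·0.000885 = 0 + j7.062 Ω
  C: Z = 1/(jωC) = -j/(ω·C) = 0 - j12.74 Ω
Step 3 — Parallel combination: 1/Z_total = 1/R + 1/L + 1/C; Z_total = 3.012 + j15.26 Ω = 15.55∠78.8° Ω.
Step 4 — Source phasor: V = 45.3∠-45.0° V = 32.03 - j32.03 V.
Step 5 — Current: I = V / Z = -1.622 - j2.42 A = 2.913∠-123.8° A.
Step 6 — Complex power: S = V·I* = 25.56 + j129.5 VA.
Step 7 — Real power: P = Re(S) = 25.56 W.
Step 8 — Reactive power: Q = Im(S) = 129.5 VAR.
Step 9 — Apparent power: |S| = 132 VA.
Step 10 — Power factor: PF = P/|S| = 0.1937 (lagging).

(a) P = 25.56 W  (b) Q = 129.5 VAR  (c) S = 132 VA  (d) PF = 0.1937 (lagging)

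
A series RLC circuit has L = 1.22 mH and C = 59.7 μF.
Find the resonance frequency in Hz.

Step 1 — Resonance condition Im(Z)=0 gives ω₀ = 1/√(LC).
Step 2 — ω₀ = 1/√(0.00122·5.97e-05) = 3705 rad/s.
Step 3 — f₀ = ω₀/(2π) = 589.7 Hz.

f₀ = 589.7 Hz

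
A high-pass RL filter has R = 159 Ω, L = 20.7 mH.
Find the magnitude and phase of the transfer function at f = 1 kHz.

Step 1 — Angular frequency: ω = 2π·1000 = 6283 rad/s.
Step 2 — Transfer function: H(jω) = jωL/(R + jωL).
Step 3 — Numerator jωL = j·130.1; denominator R + jωL = 159 + j130.1.
Step 4 — H = 0.4009 + j0.4901.
Step 5 — Magnitude: |H| = 0.6332 (-4.0 dB); phase: φ = 50.7°.

|H| = 0.6332 (-4.0 dB), φ = 50.7°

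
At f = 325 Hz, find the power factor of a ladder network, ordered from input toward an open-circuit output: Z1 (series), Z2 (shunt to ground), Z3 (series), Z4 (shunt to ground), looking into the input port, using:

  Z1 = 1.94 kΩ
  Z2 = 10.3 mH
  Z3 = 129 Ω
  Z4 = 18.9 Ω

Step 1 — Angular frequency: ω = 2π·f = 2π·325 = 2042 rad/s.
Step 2 — Component impedances:
  Z1: Z = R = 1940 Ω
  Z2: Z = jωL = j·2042·0.0103 = 0 + j21.03 Ω
  Z3: Z = R = 129 Ω
  Z4: Z = R = 18.9 Ω
Step 3 — Ladder network (open output): work backward from the far end, alternating series and parallel combinations. Z_in = 1943 + j20.62 Ω = 1943∠0.6° Ω.
Step 4 — Power factor: PF = cos(φ) = Re(Z)/|Z| = 1942.9/1943 = 0.9999.
Step 5 — Type: Im(Z) = 20.62 ⇒ lagging (phase φ = 0.6°).

PF = 0.9999 (lagging, φ = 0.6°)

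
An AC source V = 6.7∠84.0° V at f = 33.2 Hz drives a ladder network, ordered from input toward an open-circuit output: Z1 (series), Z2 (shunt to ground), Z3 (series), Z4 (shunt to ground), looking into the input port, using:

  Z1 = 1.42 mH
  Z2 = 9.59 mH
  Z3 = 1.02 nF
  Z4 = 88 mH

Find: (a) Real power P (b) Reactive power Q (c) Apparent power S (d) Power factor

Step 1 — Angular frequency: ω = 2π·f = 2π·33.2 = 208.6 rad/s.
Step 2 — Component impedances:
  Z1: Z = jωL = j·208.6·0.00142 = 0 + j0.2962 Ω
  Z2: Z = jωL = j·208.6·0.00959 = 0 + j2 Ω
  Z3: Z = 1/(jωC) = -j/(ω·C) = 0 - j4.7e+06 Ω
  Z4: Z = jωL = j·208.6·0.088 = 0 + j18.36 Ω
Step 3 — Ladder network (open output): work backward from the far end, alternating series and parallel combinations. Z_in = 0 + j2.297 Ω = 2.297∠90.0° Ω.
Step 4 — Source phasor: V = 6.7∠84.0° V = 0.7003 + j6.663 V.
Step 5 — Current: I = V / Z = 2.901 - j0.3049 A = 2.917∠-6.0° A.
Step 6 — Complex power: S = V·I* = 0 + j19.55 VA.
Step 7 — Real power: P = Re(S) = 0 W.
Step 8 — Reactive power: Q = Im(S) = 19.55 VAR.
Step 9 — Apparent power: |S| = 19.55 VA.
Step 10 — Power factor: PF = P/|S| = 0 (lagging).

(a) P = 0 W  (b) Q = 19.55 VAR  (c) S = 19.55 VA  (d) PF = 0 (lagging)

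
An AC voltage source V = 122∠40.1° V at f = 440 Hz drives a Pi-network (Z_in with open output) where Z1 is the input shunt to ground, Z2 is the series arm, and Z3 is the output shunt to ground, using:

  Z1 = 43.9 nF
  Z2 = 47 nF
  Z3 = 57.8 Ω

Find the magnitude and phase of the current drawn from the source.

Step 1 — Angular frequency: ω = 2π·f = 2π·440 = 2765 rad/s.
Step 2 — Component impedances:
  Z1: Z = 1/(jωC) = -j/(ω·C) = 0 - j8240 Ω
  Z2: Z = 1/(jωC) = -j/(ω·C) = 0 - j7696 Ω
  Z3: Z = R = 57.8 Ω
Step 3 — With open output, the series arm Z2 and the output shunt Z3 appear in series to ground: Z2 + Z3 = 57.8 - j7696 Ω.
Step 4 — Parallel with input shunt Z1: Z_in = Z1 || (Z2 + Z3) = 15.45 - j3979 Ω = 3979∠-89.8° Ω.
Step 5 — Source phasor: V = 122∠40.1° V = 93.32 + j78.58 V.
Step 6 — Ohm's law: I = V / Z_total = (93.32 + j78.58) / (15.45 - j3979) = -0.01966 + j0.02353 A.
Step 7 — Convert to polar: |I| = 0.03066 A, ∠I = 129.9°.

I = 0.03066∠129.9° A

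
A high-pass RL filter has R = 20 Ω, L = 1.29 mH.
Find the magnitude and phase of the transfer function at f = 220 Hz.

Step 1 — Angular frequency: ω = 2π·220 = 1382 rad/s.
Step 2 — Transfer function: H(jω) = jωL/(R + jωL).
Step 3 — Numerator jωL = j·1.783; denominator R + jωL = 20 + j1.783.
Step 4 — H = 0.007887 + j0.08846.
Step 5 — Magnitude: |H| = 0.08881 (-21.0 dB); phase: φ = 84.9°.

|H| = 0.08881 (-21.0 dB), φ = 84.9°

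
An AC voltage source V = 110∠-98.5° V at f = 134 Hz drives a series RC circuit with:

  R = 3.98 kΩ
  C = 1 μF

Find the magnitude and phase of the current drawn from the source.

Step 1 — Angular frequency: ω = 2π·f = 2π·134 = 841.9 rad/s.
Step 2 — Component impedances:
  R: Z = R = 3980 Ω
  C: Z = 1/(jωC) = -j/(ω·C) = 0 - j1188 Ω
Step 3 — Series combination: Z_total = R + C = 3980 - j1188 Ω = 4153∠-16.6° Ω.
Step 4 — Source phasor: V = 110∠-98.5° V = -16.26 - j108.8 V.
Step 5 — Ohm's law: I = V / Z_total = (-16.26 - j108.8) / (3980 - j1188) = 0.003739 - j0.02622 A.
Step 6 — Convert to polar: |I| = 0.02648 A, ∠I = -81.9°.

I = 0.02648∠-81.9° A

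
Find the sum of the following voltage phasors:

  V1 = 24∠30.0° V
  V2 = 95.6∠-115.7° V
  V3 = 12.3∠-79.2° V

Step 1 — Convert each phasor to rectangular form:
  V1 = 24·(cos(30.0°) + j·sin(30.0°)) = 20.78 + j12 V
  V2 = 95.6·(cos(-115.7°) + j·sin(-115.7°)) = -41.46 - j86.14 V
  V3 = 12.3·(cos(-79.2°) + j·sin(-79.2°)) = 2.305 - j12.08 V
Step 2 — Sum components: V_total = -18.37 - j86.23 V.
Step 3 — Convert to polar: |V_total| = 88.16 V, ∠V_total = -102.0°.

V_total = 88.16∠-102.0° V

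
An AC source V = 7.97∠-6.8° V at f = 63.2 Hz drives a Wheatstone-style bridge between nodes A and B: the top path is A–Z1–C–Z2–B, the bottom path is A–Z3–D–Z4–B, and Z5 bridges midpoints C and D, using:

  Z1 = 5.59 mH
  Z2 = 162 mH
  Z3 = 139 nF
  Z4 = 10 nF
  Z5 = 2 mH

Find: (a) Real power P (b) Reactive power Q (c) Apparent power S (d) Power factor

Step 1 — Angular frequency: ω = 2π·f = 2π·63.2 = 397.1 rad/s.
Step 2 — Component impedances:
  Z1: Z = jωL = j·397.1·0.00559 = 0 + j2.22 Ω
  Z2: Z = jωL = j·397.1·0.162 = 0 + j64.33 Ω
  Z3: Z = 1/(jωC) = -j/(ω·C) = 0 - j1.812e+04 Ω
  Z4: Z = 1/(jωC) = -j/(ω·C) = 0 - j2.518e+05 Ω
  Z5: Z = jωL = j·397.1·0.002 = 0 + j0.7942 Ω
Step 3 — Bridge requires nodal analysis (the Z5 bridge couples midpoints C and D, so the two paths cannot be reduced to a simple series/parallel combination). Setting node B to ground and injecting 1 A at node A, the 3-node admittance system at A, C, D solves to V_A = Z_AB = 0 + j66.57 Ω = 66.57∠90.0° Ω.
Step 4 — Source phasor: V = 7.97∠-6.8° V = 7.914 - j0.9437 V.
Step 5 — Current: I = V / Z = -0.01418 - j0.1189 A = 0.1197∠-96.8° A.
Step 6 — Complex power: S = V·I* = 0 + j0.9543 VA.
Step 7 — Real power: P = Re(S) = 0 W.
Step 8 — Reactive power: Q = Im(S) = 0.9543 VAR.
Step 9 — Apparent power: |S| = 0.9543 VA.
Step 10 — Power factor: PF = P/|S| = 0 (lagging).

(a) P = 0 W  (b) Q = 0.9543 VAR  (c) S = 0.9543 VA  (d) PF = 0 (lagging)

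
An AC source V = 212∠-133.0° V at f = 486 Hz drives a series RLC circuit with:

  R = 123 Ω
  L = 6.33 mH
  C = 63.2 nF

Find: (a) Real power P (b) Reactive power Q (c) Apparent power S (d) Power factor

Step 1 — Angular frequency: ω = 2π·f = 2π·486 = 3054 rad/s.
Step 2 — Component impedances:
  R: Z = R = 123 Ω
  L: Z = jωL = j·3054·0.00633 = 0 + j19.33 Ω
  C: Z = 1/(jωC) = -j/(ω·C) = 0 - j5182 Ω
Step 3 — Series combination: Z_total = R + L + C = 123 - j5162 Ω = 5164∠-88.6° Ω.
Step 4 — Source phasor: V = 212∠-133.0° V = -144.6 - j155 V.
Step 5 — Current: I = V / Z = 0.02935 - j0.02871 A = 0.04106∠-44.4° A.
Step 6 — Complex power: S = V·I* = 0.2073 - j8.701 VA.
Step 7 — Real power: P = Re(S) = 0.2073 W.
Step 8 — Reactive power: Q = Im(S) = -8.701 VAR.
Step 9 — Apparent power: |S| = 8.704 VA.
Step 10 — Power factor: PF = P/|S| = 0.02382 (leading).

(a) P = 0.2073 W  (b) Q = -8.701 VAR  (c) S = 8.704 VA  (d) PF = 0.02382 (leading)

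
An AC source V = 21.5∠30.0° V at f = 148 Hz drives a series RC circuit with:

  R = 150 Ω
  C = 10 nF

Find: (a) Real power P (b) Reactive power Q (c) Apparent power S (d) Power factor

Step 1 — Angular frequency: ω = 2π·f = 2π·148 = 929.9 rad/s.
Step 2 — Component impedances:
  R: Z = R = 150 Ω
  C: Z = 1/(jωC) = -j/(ω·C) = 0 - j1.075e+05 Ω
Step 3 — Series combination: Z_total = R + C = 150 - j1.075e+05 Ω = 1.075e+05∠-89.9° Ω.
Step 4 — Source phasor: V = 21.5∠30.0° V = 18.62 + j10.75 V.
Step 5 — Current: I = V / Z = -9.972e-05 + j0.0001733 A = 0.0001999∠119.9° A.
Step 6 — Complex power: S = V·I* = 5.996e-06 - j0.004299 VA.
Step 7 — Real power: P = Re(S) = 5.996e-06 W.
Step 8 — Reactive power: Q = Im(S) = -0.004299 VAR.
Step 9 — Apparent power: |S| = 0.004299 VA.
Step 10 — Power factor: PF = P/|S| = 0.001395 (leading).

(a) P = 5.996e-06 W  (b) Q = -0.004299 VAR  (c) S = 0.004299 VA  (d) PF = 0.001395 (leading)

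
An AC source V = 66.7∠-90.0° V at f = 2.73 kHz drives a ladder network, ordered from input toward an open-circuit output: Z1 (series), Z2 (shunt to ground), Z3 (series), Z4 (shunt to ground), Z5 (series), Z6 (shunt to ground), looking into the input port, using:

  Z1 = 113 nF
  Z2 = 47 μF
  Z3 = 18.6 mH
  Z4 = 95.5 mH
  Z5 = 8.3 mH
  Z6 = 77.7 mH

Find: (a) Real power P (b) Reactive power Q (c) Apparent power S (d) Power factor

Step 1 — Angular frequency: ω = 2π·f = 2π·2730 = 1.715e+04 rad/s.
Step 2 — Component impedances:
  Z1: Z = 1/(jωC) = -j/(ω·C) = 0 - j515.9 Ω
  Z2: Z = 1/(jωC) = -j/(ω·C) = 0 - j1.24 Ω
  Z3: Z = jωL = j·1.715e+04·0.0186 = 0 + j319 Ω
  Z4: Z = jωL = j·1.715e+04·0.0955 = 0 + j1638 Ω
  Z5: Z = jωL = j·1.715e+04·0.0083 = 0 + j142.4 Ω
  Z6: Z = jωL = j·1.715e+04·0.0777 = 0 + j1333 Ω
Step 3 — Ladder network (open output): work backward from the far end, alternating series and parallel combinations. Z_in = 0 - j517.2 Ω = 517.2∠-90.0° Ω.
Step 4 — Source phasor: V = 66.7∠-90.0° V = 0 - j66.7 V.
Step 5 — Current: I = V / Z = 0.129 A = 0.129∠0.0° A.
Step 6 — Complex power: S = V·I* = 0 - j8.603 VA.
Step 7 — Real power: P = Re(S) = 0 W.
Step 8 — Reactive power: Q = Im(S) = -8.603 VAR.
Step 9 — Apparent power: |S| = 8.603 VA.
Step 10 — Power factor: PF = P/|S| = 0 (leading).

(a) P = 0 W  (b) Q = -8.603 VAR  (c) S = 8.603 VA  (d) PF = 0 (leading)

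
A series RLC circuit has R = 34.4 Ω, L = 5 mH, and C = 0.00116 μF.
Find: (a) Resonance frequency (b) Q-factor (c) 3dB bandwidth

Step 1 — Resonance: ω₀ = 1/√(LC) = 1/√(0.005·1.16e-09) = 4.152e+05 rad/s.
Step 2 — f₀ = ω₀/(2π) = 6.609e+04 Hz.
Step 3 — Series Q: Q = ω₀L/R = 4.152e+05·0.005/34.4 = 60.35.
Step 4 — Bandwidth: Δω = ω₀/Q = 6880 rad/s; BW = Δω/(2π) = 1095 Hz.

(a) f₀ = 6.609e+04 Hz  (b) Q = 60.35  (c) BW = 1095 Hz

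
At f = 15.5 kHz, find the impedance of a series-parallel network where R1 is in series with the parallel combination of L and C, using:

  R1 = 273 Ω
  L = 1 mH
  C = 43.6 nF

Step 1 — Angular frequency: ω = 2π·f = 2π·1.55e+04 = 9.739e+04 rad/s.
Step 2 — Component impedances:
  R1: Z = R = 273 Ω
  L: Z = jωL = j·9.739e+04·0.001 = 0 + j97.39 Ω
  C: Z = 1/(jωC) = -j/(ω·C) = 0 - j235.5 Ω
Step 3 — Parallel branch: L || C = 1/(1/L + 1/C) = 0 + j166.1 Ω.
Step 4 — Series with R1: Z_total = R1 + (L || C) = 273 + j166.1 Ω = 319.5∠31.3° Ω.

Z = 273 + j166.1 Ω = 319.5∠31.3° Ω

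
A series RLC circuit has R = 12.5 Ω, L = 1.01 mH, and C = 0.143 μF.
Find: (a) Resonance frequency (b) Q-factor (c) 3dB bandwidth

Step 1 — Resonance: ω₀ = 1/√(LC) = 1/√(0.00101·1.43e-07) = 8.321e+04 rad/s.
Step 2 — f₀ = ω₀/(2π) = 1.324e+04 Hz.
Step 3 — Series Q: Q = ω₀L/R = 8.321e+04·0.00101/12.5 = 6.723.
Step 4 — Bandwidth: Δω = ω₀/Q = 1.238e+04 rad/s; BW = Δω/(2π) = 1970 Hz.

(a) f₀ = 1.324e+04 Hz  (b) Q = 6.723  (c) BW = 1970 Hz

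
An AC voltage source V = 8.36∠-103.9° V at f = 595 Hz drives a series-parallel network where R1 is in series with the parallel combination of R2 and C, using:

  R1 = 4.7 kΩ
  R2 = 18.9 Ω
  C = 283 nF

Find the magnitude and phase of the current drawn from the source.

Step 1 — Angular frequency: ω = 2π·f = 2π·595 = 3738 rad/s.
Step 2 — Component impedances:
  R1: Z = R = 4700 Ω
  R2: Z = R = 18.9 Ω
  C: Z = 1/(jωC) = -j/(ω·C) = 0 - j945.2 Ω
Step 3 — Parallel branch: R2 || C = 1/(1/R2 + 1/C) = 18.89 - j0.3778 Ω.
Step 4 — Series with R1: Z_total = R1 + (R2 || C) = 4719 - j0.3778 Ω = 4719∠-0.0° Ω.
Step 5 — Source phasor: V = 8.36∠-103.9° V = -2.008 - j8.115 V.
Step 6 — Ohm's law: I = V / Z_total = (-2.008 - j8.115) / (4719 - j0.3778) = -0.0004255 - j0.00172 A.
Step 7 — Convert to polar: |I| = 0.001772 A, ∠I = -103.9°.

I = 0.001772∠-103.9° A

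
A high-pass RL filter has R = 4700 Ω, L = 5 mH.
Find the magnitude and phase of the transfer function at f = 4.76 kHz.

Step 1 — Angular frequency: ω = 2π·4760 = 2.991e+04 rad/s.
Step 2 — Transfer function: H(jω) = jωL/(R + jωL).
Step 3 — Numerator jωL = j·149.5; denominator R + jωL = 4700 + j149.5.
Step 4 — H = 0.001011 + j0.03178.
Step 5 — Magnitude: |H| = 0.0318 (-30.0 dB); phase: φ = 88.2°.

|H| = 0.0318 (-30.0 dB), φ = 88.2°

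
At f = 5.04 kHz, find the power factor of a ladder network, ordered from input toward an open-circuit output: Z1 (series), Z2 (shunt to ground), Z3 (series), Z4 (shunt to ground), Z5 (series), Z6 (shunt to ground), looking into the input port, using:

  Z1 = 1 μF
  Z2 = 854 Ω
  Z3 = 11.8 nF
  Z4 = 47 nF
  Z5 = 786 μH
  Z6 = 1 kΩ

Step 1 — Angular frequency: ω = 2π·f = 2π·5040 = 3.167e+04 rad/s.
Step 2 — Component impedances:
  Z1: Z = 1/(jωC) = -j/(ω·C) = 0 - j31.58 Ω
  Z2: Z = R = 854 Ω
  Z3: Z = 1/(jωC) = -j/(ω·C) = 0 - j2676 Ω
  Z4: Z = 1/(jωC) = -j/(ω·C) = 0 - j671.9 Ω
  Z5: Z = jωL = j·3.167e+04·0.000786 = 0 + j24.89 Ω
  Z6: Z = R = 1000 Ω
Step 3 — Ladder network (open output): work backward from the far end, alternating series and parallel combinations. Z_in = 778 - j235.3 Ω = 812.8∠-16.8° Ω.
Step 4 — Power factor: PF = cos(φ) = Re(Z)/|Z| = 778/812.8 = 0.9572.
Step 5 — Type: Im(Z) = -235.3 ⇒ leading (phase φ = -16.8°).

PF = 0.9572 (leading, φ = -16.8°)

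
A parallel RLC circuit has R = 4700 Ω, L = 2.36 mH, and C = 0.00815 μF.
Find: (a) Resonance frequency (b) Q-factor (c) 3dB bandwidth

Step 1 — Resonance: ω₀ = 1/√(LC) = 1/√(0.00236·8.15e-09) = 2.28e+05 rad/s.
Step 2 — f₀ = ω₀/(2π) = 3.629e+04 Hz.
Step 3 — Parallel Q: Q = R/(ω₀L) = 4700/(2.28e+05·0.00236) = 8.734.
Step 4 — Bandwidth: Δω = ω₀/Q = 2.611e+04 rad/s; BW = Δω/(2π) = 4155 Hz.

(a) f₀ = 3.629e+04 Hz  (b) Q = 8.734  (c) BW = 4155 Hz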